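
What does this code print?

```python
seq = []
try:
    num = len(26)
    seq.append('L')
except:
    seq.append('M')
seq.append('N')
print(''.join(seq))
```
MN

Exception raised in try, caught by bare except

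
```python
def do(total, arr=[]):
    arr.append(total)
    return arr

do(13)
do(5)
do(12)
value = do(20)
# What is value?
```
[13, 5, 12, 20]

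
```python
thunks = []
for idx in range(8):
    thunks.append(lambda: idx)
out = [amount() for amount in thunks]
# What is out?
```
[7, 7, 7, 7, 7, 7, 7, 7]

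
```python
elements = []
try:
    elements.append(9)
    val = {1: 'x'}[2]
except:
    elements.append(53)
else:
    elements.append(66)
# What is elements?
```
[9, 53]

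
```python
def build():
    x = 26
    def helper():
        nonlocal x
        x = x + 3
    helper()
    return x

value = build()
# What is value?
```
29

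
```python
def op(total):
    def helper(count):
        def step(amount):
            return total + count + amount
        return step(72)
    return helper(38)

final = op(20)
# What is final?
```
130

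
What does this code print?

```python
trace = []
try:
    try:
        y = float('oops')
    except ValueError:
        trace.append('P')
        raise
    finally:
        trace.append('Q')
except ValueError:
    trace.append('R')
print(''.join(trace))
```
PQR

finally runs before re-raised exception propagates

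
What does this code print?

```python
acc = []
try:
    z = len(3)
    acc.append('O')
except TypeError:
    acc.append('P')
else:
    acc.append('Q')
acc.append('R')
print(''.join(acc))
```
PR

else block skipped when exception is caught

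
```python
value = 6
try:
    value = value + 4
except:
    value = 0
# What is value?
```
10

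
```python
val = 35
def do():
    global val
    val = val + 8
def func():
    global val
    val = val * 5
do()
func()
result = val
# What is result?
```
215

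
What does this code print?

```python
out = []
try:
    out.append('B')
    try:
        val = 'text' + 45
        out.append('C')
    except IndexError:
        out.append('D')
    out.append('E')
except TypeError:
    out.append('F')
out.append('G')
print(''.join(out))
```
BFG

Inner handler doesn't match, propagates to outer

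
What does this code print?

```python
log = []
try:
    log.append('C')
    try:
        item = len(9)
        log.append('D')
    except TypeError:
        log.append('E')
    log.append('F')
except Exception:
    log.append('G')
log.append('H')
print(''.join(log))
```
CEFH

Inner exception caught by inner handler, outer continues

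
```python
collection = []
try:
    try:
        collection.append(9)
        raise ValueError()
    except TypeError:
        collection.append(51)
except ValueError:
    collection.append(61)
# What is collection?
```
[9, 61]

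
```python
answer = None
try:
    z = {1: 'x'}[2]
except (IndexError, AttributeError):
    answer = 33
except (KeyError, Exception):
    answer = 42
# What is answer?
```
42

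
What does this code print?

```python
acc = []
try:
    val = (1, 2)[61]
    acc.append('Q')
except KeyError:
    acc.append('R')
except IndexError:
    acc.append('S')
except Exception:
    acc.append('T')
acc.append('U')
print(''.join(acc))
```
SU

IndexError matches before generic Exception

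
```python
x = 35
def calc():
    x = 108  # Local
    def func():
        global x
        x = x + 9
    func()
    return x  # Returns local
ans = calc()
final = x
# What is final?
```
44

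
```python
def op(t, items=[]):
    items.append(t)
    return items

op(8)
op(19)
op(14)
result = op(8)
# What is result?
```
[8, 19, 14, 8]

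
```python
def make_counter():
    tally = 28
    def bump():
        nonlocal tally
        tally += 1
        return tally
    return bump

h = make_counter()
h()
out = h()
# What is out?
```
30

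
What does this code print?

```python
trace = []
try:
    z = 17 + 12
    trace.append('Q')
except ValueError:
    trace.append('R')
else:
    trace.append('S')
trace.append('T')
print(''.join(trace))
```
QST

else block runs when no exception occurs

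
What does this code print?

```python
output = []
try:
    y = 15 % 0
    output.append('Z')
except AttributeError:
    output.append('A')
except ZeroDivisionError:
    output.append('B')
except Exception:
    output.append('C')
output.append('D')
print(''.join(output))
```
BD

ZeroDivisionError matches before generic Exception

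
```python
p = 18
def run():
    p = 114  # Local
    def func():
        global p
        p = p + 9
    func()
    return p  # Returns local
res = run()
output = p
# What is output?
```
27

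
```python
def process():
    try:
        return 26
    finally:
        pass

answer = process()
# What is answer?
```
26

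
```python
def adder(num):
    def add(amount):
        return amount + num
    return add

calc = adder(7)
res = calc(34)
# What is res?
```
41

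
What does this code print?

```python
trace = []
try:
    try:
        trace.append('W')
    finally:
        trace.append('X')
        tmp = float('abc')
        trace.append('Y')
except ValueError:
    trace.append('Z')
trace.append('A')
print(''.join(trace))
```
WXZA

Exception in inner finally caught by outer except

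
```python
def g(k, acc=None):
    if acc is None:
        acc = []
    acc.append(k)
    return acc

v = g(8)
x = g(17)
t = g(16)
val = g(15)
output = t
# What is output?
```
[16]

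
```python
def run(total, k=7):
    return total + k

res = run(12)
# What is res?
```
19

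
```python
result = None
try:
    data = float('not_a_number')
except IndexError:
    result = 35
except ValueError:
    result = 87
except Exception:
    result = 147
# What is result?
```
87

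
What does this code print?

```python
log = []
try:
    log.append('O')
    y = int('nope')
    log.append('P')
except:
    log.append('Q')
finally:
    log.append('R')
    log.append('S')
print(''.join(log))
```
OQRS

Code before exception runs, then except, then all of finally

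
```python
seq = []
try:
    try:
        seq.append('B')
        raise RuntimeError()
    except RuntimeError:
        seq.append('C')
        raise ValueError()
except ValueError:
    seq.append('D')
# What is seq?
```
['B', 'C', 'D']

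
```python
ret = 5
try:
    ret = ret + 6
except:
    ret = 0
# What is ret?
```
11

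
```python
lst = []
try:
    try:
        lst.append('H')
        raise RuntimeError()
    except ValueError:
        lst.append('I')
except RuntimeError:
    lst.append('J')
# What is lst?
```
['H', 'J']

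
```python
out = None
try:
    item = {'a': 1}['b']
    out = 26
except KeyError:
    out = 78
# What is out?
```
78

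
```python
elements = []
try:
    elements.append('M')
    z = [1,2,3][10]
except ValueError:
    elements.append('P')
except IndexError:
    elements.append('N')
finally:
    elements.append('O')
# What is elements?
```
['M', 'N', 'O']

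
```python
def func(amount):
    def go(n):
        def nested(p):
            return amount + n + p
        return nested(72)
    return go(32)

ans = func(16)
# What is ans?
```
120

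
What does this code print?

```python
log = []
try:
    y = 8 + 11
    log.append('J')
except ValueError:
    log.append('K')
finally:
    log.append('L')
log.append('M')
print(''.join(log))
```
JLM

finally runs after normal execution too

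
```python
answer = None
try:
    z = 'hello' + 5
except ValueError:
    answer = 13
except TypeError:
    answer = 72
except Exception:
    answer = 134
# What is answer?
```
72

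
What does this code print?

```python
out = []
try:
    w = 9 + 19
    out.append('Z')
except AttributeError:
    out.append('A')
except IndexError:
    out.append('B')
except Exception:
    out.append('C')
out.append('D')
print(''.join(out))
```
ZD

No exception, try block completes normally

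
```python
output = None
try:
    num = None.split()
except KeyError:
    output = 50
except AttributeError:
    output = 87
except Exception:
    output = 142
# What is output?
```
87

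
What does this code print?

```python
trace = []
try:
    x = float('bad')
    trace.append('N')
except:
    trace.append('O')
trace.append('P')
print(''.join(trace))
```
OP

Exception raised in try, caught by bare except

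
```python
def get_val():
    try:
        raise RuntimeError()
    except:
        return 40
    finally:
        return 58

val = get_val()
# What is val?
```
58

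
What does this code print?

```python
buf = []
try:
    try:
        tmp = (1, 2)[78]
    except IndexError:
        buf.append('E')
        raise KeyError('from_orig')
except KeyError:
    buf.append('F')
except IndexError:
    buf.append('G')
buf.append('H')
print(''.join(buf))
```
EFH

KeyError raised and caught, original IndexError not re-raised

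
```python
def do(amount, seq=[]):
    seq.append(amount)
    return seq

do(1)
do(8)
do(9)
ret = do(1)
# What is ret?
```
[1, 8, 9, 1]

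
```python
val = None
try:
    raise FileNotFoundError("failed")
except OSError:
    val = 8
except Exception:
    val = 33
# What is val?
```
8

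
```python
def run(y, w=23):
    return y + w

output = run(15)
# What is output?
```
38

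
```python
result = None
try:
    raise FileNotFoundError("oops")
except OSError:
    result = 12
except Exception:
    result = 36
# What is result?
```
12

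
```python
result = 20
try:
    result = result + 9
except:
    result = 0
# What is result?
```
29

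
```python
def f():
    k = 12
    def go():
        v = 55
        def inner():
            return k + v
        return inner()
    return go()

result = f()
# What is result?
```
67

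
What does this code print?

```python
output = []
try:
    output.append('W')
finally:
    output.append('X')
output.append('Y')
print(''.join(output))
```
WXY

try/finally without except, no exception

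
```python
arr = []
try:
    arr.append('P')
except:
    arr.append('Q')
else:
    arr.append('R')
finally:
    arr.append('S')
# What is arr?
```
['P', 'R', 'S']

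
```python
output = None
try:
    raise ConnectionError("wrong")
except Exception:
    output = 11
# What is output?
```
11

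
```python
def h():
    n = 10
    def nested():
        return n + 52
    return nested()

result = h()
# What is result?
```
62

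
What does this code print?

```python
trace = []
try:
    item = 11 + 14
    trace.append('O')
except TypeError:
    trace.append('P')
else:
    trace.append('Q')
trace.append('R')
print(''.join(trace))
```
OQR

else block runs when no exception occurs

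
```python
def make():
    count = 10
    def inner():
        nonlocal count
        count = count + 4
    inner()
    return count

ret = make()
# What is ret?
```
14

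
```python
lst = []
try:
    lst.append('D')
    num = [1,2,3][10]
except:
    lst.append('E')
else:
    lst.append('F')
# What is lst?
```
['D', 'E']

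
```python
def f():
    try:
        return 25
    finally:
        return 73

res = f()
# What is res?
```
73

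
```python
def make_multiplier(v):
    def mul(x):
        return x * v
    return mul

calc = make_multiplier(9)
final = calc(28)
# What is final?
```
252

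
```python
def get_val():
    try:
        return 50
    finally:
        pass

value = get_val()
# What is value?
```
50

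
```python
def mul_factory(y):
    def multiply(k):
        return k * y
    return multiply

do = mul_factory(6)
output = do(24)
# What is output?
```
144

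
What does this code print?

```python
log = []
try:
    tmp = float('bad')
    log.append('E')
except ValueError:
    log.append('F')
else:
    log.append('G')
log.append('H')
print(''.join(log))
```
FH

else block skipped when exception is caught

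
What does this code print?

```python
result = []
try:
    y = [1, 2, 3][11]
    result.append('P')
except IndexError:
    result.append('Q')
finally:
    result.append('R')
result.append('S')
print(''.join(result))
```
QRS

finally always runs, even after exception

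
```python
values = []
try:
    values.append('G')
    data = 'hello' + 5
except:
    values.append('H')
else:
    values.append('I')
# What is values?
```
['G', 'H']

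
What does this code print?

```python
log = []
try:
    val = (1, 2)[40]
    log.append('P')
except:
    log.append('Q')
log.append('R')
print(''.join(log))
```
QR

Exception raised in try, caught by bare except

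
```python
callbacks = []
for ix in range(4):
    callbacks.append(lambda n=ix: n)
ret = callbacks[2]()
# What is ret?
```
2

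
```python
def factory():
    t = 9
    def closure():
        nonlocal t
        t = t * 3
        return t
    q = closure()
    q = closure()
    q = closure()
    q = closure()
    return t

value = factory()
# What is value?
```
729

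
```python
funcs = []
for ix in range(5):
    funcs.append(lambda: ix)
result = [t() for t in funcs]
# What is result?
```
[4, 4, 4, 4, 4]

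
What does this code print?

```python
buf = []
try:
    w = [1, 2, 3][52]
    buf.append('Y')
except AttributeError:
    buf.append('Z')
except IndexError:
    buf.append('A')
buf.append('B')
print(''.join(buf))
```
AB

IndexError is caught by its specific handler, not AttributeError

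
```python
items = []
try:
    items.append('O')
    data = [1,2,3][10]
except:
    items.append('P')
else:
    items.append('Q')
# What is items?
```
['O', 'P']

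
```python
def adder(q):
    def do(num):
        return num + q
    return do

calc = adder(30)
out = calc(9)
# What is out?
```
39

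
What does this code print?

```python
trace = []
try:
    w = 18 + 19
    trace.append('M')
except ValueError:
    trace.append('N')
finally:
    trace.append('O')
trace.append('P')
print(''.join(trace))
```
MOP

finally runs after normal execution too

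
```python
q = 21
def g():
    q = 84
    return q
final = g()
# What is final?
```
84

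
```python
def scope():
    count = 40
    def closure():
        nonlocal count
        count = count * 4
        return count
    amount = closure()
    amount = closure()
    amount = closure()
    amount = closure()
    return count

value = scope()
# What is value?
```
10240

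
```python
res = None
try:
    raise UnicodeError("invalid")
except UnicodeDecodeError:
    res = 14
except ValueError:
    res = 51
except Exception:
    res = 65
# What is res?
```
51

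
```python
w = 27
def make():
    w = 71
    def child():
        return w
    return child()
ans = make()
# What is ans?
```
71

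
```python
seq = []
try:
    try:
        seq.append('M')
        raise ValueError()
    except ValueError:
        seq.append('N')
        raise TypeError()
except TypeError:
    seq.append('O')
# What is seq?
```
['M', 'N', 'O']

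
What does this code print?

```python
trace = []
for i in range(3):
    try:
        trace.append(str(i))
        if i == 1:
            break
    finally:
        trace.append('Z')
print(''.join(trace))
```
0Z1Z

finally runs even when breaking out of loop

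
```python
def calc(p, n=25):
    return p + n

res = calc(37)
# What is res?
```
62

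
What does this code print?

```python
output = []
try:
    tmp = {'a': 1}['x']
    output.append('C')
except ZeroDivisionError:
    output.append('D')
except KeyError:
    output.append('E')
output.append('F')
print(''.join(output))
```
EF

KeyError is caught by its specific handler, not ZeroDivisionError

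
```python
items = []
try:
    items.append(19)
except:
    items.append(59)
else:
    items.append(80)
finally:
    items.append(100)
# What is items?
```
[19, 80, 100]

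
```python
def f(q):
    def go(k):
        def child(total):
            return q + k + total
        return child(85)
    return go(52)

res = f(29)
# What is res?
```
166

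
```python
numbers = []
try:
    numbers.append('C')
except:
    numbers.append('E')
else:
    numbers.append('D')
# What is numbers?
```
['C', 'D']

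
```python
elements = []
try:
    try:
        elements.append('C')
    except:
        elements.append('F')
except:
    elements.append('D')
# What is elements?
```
['C']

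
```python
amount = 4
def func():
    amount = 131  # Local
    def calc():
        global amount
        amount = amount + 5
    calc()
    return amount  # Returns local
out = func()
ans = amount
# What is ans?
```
9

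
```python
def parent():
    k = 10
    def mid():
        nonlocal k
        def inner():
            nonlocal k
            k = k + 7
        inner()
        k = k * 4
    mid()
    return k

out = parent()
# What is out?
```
68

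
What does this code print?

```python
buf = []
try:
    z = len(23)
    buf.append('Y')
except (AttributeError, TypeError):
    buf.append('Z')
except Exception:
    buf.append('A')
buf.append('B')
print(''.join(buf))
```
ZB

TypeError matches tuple containing it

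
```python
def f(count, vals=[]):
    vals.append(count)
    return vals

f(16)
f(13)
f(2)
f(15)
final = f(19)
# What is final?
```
[16, 13, 2, 15, 19]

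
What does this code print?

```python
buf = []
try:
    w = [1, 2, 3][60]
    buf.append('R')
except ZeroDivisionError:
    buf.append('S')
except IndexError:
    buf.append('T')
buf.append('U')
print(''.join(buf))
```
TU

IndexError is caught by its specific handler, not ZeroDivisionError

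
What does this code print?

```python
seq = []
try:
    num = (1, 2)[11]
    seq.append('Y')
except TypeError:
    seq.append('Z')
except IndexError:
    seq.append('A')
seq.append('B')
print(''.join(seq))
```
AB

IndexError is caught by its specific handler, not TypeError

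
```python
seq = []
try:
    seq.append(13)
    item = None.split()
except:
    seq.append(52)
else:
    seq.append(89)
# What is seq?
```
[13, 52]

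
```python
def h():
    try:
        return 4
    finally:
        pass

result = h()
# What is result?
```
4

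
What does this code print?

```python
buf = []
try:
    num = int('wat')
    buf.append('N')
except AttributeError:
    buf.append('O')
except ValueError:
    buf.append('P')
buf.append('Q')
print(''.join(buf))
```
PQ

ValueError is caught by its specific handler, not AttributeError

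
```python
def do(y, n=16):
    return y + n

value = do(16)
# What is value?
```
32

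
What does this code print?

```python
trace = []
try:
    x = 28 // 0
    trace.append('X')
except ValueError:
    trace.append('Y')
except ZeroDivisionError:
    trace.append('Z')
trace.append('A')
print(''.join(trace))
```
ZA

ZeroDivisionError is caught by its specific handler, not ValueError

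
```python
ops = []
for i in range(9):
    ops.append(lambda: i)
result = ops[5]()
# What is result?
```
8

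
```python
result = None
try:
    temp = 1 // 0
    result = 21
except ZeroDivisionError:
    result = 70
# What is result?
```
70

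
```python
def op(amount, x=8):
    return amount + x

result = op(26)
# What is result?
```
34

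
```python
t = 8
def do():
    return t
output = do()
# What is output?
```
8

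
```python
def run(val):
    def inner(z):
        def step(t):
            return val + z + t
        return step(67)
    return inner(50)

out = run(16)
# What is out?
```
133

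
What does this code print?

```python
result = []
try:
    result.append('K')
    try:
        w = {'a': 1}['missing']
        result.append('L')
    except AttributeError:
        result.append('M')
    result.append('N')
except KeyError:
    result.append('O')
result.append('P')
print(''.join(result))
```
KOP

Inner handler doesn't match, propagates to outer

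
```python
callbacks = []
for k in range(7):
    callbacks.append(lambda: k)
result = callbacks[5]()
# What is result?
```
6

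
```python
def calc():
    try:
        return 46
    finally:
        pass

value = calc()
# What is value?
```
46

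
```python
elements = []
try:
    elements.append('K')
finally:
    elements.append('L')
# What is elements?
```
['K', 'L']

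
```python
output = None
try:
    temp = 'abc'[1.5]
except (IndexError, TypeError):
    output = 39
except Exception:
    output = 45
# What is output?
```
39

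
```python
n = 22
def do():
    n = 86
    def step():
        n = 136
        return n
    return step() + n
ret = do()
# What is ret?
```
222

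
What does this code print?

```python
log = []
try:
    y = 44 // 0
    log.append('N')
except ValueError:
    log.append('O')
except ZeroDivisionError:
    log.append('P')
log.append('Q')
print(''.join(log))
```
PQ

ZeroDivisionError is caught by its specific handler, not ValueError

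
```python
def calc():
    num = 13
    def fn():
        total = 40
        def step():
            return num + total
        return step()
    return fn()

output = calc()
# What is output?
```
53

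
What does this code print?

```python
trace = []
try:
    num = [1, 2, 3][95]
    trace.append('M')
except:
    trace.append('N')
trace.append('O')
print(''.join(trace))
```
NO

Exception raised in try, caught by bare except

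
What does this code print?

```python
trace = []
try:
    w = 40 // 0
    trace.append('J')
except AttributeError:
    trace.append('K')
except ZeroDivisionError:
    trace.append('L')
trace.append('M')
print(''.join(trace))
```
LM

ZeroDivisionError is caught by its specific handler, not AttributeError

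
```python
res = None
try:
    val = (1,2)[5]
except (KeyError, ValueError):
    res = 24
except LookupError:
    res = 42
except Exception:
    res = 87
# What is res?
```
42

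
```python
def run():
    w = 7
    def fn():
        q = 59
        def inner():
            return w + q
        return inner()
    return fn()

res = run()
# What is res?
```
66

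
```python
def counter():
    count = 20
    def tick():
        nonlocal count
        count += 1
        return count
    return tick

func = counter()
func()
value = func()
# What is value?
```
22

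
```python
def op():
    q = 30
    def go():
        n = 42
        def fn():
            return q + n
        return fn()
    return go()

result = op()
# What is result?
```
72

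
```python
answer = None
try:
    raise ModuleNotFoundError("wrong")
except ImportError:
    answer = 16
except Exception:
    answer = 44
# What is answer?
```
16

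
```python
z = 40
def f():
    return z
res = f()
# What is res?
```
40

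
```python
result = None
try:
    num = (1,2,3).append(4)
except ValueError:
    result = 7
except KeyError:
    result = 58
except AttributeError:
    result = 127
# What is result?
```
127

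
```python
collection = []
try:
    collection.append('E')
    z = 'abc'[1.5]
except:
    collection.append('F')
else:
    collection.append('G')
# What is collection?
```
['E', 'F']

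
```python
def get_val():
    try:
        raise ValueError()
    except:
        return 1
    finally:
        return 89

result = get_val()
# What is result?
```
89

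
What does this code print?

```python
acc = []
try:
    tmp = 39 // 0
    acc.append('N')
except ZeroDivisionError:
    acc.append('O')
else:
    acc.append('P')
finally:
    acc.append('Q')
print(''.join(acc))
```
OQ

Exception: except runs, else skipped, finally runs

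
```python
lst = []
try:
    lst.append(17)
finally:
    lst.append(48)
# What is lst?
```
[17, 48]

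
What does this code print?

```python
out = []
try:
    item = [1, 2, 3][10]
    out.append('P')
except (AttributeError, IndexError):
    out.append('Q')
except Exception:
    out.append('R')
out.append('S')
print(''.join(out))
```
QS

IndexError matches tuple containing it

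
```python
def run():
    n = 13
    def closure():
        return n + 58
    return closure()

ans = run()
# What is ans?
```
71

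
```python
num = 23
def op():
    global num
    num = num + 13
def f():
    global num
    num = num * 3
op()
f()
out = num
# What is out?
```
108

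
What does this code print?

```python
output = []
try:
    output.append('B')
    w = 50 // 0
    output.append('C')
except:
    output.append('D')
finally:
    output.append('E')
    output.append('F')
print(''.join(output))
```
BDEF

Code before exception runs, then except, then all of finally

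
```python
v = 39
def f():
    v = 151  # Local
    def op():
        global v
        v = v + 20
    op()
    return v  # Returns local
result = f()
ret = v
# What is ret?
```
59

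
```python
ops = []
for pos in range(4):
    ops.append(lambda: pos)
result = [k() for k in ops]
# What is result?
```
[3, 3, 3, 3]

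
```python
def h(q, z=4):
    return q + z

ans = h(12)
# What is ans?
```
16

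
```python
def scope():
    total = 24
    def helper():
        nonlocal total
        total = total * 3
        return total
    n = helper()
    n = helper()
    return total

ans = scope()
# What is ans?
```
216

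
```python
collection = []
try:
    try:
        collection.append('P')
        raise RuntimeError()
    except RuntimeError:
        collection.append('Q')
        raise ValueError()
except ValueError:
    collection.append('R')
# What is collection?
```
['P', 'Q', 'R']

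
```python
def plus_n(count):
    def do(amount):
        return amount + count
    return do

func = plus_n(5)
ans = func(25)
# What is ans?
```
30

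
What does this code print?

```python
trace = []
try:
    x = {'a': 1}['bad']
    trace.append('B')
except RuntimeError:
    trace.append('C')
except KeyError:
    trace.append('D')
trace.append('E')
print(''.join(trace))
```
DE

KeyError is caught by its specific handler, not RuntimeError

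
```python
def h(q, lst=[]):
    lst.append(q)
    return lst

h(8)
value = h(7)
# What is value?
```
[8, 7]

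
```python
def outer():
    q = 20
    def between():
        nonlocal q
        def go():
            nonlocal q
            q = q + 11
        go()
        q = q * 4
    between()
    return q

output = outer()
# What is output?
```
124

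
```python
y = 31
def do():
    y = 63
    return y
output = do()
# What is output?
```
63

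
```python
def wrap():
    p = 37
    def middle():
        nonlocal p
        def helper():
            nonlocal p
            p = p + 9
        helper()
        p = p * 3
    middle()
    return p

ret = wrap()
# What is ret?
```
138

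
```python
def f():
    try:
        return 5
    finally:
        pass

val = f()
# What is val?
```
5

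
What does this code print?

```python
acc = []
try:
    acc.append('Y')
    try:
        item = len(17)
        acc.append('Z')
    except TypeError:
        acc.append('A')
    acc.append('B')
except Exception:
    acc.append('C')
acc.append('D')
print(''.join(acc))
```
YABD

Inner exception caught by inner handler, outer continues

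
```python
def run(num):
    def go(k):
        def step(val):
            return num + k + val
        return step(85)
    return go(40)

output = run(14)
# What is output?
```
139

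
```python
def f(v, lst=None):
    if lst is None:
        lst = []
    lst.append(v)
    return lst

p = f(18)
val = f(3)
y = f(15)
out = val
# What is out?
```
[3]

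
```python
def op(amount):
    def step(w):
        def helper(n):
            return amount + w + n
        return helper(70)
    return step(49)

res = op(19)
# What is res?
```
138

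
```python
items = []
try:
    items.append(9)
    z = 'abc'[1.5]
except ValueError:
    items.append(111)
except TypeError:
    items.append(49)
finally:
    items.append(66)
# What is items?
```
[9, 49, 66]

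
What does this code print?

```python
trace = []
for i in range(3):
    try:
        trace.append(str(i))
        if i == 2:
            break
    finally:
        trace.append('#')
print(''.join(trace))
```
0#1#2#

finally runs even when breaking out of loop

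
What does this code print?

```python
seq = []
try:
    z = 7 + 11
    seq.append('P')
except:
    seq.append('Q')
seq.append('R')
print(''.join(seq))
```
PR

No exception, try block completes normally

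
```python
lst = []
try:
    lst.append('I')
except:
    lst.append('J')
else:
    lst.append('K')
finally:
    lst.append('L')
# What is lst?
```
['I', 'K', 'L']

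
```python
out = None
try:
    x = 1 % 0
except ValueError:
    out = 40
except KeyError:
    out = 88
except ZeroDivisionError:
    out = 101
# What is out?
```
101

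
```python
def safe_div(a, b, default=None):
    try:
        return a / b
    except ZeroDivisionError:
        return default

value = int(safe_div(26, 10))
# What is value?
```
2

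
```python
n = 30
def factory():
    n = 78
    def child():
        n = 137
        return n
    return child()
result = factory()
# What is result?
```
137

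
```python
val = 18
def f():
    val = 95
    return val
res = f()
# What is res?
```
95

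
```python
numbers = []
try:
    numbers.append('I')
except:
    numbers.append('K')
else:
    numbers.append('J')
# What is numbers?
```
['I', 'J']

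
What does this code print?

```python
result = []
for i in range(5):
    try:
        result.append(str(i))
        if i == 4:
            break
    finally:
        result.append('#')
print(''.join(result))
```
0#1#2#3#4#

finally runs even when breaking out of loop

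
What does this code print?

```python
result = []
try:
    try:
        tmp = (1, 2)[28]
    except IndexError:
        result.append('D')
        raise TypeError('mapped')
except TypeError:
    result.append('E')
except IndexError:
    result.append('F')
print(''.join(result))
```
DE

New TypeError raised, caught by outer TypeError handler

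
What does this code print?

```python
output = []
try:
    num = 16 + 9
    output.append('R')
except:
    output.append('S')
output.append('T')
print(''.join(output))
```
RT

No exception, try block completes normally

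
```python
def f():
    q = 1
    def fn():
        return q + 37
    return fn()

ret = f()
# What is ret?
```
38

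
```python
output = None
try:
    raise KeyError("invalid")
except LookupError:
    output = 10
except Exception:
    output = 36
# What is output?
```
10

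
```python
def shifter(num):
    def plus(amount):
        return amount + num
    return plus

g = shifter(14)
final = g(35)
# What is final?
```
49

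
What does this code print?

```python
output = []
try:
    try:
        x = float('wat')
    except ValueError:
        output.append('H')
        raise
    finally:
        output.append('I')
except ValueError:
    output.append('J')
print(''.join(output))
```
HIJ

finally runs before re-raised exception propagates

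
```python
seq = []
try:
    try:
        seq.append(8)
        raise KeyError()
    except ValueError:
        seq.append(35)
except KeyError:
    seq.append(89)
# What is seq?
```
[8, 89]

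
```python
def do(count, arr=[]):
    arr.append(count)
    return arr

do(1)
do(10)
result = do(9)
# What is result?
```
[1, 10, 9]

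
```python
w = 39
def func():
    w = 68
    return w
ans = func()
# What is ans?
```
68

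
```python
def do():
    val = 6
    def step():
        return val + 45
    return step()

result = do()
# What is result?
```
51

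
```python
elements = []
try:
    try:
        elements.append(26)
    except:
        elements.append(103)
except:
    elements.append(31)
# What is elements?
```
[26]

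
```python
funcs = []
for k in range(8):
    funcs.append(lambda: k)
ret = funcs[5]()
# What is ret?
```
7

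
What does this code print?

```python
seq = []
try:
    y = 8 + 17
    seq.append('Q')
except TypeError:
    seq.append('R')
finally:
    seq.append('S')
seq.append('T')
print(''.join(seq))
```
QST

finally runs after normal execution too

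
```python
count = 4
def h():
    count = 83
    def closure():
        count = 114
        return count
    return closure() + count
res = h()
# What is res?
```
197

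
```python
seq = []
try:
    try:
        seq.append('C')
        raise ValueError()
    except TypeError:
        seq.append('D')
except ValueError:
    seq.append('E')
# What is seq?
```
['C', 'E']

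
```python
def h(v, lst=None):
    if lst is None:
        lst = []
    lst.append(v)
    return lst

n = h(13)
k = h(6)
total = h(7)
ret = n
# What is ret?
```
[13]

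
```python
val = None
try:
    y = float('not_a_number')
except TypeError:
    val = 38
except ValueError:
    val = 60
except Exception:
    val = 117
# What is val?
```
60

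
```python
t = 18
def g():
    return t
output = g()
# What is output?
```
18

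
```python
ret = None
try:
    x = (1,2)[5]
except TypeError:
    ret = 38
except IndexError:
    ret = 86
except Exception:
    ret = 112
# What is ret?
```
86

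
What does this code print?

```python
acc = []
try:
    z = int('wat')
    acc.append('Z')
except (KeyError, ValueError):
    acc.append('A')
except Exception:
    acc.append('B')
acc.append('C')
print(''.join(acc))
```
AC

ValueError matches tuple containing it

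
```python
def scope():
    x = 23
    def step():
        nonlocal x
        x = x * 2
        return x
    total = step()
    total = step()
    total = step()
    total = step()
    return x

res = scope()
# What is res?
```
368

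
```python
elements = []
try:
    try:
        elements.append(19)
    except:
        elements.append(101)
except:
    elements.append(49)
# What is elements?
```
[19]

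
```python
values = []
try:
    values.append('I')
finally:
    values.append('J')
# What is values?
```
['I', 'J']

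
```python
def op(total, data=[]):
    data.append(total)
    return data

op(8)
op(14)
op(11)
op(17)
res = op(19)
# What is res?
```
[8, 14, 11, 17, 19]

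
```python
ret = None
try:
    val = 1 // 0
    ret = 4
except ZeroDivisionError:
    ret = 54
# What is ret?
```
54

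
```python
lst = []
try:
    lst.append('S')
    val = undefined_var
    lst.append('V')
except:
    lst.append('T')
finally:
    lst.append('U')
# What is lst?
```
['S', 'T', 'U']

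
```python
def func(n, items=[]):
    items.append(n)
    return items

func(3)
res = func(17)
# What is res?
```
[3, 17]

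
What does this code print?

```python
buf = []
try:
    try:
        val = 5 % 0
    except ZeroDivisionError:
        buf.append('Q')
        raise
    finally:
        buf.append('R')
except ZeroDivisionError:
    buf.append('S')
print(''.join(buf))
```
QRS

finally runs before re-raised exception propagates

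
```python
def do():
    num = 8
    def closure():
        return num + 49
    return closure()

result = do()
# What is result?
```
57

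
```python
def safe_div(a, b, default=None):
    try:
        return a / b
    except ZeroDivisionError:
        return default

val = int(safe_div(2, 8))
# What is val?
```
0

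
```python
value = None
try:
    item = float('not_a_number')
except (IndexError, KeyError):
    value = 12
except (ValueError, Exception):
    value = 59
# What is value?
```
59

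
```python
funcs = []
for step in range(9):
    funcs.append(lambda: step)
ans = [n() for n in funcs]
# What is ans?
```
[8, 8, 8, 8, 8, 8, 8, 8, 8]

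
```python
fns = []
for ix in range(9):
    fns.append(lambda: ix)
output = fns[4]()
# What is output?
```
8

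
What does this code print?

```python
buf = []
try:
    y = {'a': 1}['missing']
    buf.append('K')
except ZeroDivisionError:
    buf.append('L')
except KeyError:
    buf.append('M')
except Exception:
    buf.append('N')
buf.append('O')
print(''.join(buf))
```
MO

KeyError matches before generic Exception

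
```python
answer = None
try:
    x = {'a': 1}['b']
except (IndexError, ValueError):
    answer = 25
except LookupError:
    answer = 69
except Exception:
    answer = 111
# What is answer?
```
69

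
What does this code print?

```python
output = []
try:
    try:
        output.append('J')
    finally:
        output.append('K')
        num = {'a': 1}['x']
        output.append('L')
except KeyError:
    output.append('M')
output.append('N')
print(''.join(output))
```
JKMN

Exception in inner finally caught by outer except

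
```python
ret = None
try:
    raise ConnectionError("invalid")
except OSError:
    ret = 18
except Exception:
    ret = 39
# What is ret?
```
18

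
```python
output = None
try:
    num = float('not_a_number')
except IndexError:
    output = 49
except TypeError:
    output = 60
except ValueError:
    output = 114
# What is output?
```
114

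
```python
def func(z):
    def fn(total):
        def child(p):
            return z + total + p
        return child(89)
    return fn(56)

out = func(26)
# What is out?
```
171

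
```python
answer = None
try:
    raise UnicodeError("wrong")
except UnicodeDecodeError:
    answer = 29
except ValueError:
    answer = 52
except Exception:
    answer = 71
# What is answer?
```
52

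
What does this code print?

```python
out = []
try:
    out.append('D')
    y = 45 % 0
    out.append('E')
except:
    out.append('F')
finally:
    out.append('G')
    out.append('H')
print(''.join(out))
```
DFGH

Code before exception runs, then except, then all of finally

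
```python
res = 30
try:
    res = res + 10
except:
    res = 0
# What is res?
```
40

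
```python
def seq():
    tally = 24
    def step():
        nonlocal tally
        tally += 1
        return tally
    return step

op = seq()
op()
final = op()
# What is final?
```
26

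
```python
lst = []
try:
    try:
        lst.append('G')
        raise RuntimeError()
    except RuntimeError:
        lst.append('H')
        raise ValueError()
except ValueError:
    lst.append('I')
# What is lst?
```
['G', 'H', 'I']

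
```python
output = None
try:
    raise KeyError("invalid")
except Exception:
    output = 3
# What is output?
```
3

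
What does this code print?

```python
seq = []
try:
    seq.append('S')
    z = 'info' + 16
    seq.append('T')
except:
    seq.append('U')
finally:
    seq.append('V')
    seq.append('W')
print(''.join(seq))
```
SUVW

Code before exception runs, then except, then all of finally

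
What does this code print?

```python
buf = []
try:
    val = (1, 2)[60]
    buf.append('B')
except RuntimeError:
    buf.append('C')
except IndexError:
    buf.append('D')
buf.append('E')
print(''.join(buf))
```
DE

IndexError is caught by its specific handler, not RuntimeError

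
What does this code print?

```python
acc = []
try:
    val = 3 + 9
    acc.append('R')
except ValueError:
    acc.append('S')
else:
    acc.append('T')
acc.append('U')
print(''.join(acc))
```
RTU

else block runs when no exception occurs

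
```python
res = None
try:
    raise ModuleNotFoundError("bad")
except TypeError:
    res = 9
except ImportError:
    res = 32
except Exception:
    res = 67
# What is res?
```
32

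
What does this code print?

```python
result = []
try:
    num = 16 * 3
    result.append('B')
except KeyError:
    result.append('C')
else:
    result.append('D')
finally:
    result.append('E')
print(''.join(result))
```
BDE

else runs before finally when no exception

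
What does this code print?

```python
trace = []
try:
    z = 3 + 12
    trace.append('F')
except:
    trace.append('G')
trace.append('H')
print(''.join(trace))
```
FH

No exception, try block completes normally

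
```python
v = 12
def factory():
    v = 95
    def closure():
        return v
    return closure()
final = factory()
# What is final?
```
95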